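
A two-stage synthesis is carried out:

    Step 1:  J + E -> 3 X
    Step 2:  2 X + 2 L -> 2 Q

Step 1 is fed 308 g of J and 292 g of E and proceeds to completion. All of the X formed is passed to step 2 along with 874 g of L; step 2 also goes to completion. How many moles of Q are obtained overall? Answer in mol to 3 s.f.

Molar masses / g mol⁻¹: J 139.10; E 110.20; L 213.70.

Step 1:
n(J) = 308.0 / 139.10 = 2.214 mol
n(E) = 292.0 / 110.20 = 2.650 mol
n/ν for J = 2.214/1 = 2.214
n/ν for E = 2.650/1 = 2.650
Smallest n/ν is J → limiting reagent.
n(X) produced = (3/1) × 2.214 = 6.642 mol
Step 2:
n(X) available = 6.642 mol
n(L) = 874.0 / 213.70 = 4.090 mol
n/ν for X = 6.642/2 = 3.321
n/ν for L = 4.090/2 = 2.045
Smallest n/ν is L → limiting reagent.
n(Q) = (2/2) × 4.090 = 4.090 mol

4.09 mol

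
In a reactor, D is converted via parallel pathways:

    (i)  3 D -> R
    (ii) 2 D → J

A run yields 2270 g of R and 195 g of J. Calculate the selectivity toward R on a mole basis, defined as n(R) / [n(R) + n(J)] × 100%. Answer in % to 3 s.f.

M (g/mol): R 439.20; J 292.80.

n(R) = 2270 / 439.20 = 5.168 mol
n(J) = 195 / 292.80 = 0.6660 mol
selectivity = 5.168/(5.168+0.6660) × 100 = 88.58 %

88.6 %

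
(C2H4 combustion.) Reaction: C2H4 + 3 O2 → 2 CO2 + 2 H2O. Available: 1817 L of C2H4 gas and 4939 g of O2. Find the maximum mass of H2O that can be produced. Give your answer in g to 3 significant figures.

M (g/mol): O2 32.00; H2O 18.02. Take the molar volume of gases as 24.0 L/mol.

n(C2H4) = 1817 / 24.0 = 75.71 mol
n(O2) = 4939 / 32.00 = 154.3 mol
n/ν → C2H4: 75.71, O2: 51.43; O2 is limiting.
n(H2O) = (2/3) × 154.3 = 102.9 mol
mass = 102.9 × 18.02 = 1854 g

1850 g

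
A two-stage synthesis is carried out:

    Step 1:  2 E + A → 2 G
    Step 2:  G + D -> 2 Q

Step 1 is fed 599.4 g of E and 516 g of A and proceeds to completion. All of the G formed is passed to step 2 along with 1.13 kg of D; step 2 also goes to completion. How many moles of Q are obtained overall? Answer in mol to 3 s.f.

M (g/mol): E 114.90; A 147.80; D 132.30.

Step 1:
n(E) = 599.4 / 114.90 = 5.217 mol
n(A) = 516.0 / 147.80 = 3.491 mol
n/ν → E: 2.609, A: 3.491; E is limiting.
n(G) produced = (2/2) × 5.217 = 5.217 mol
Step 2:
n(G) available = 5.217 mol
n(D) = 1.130×1000 / 132.30 = 8.541 mol
n/ν → G: 5.217, D: 8.541; G is limiting.
n(Q) = (2/1) × 5.217 = 10.43 mol

10.4 mol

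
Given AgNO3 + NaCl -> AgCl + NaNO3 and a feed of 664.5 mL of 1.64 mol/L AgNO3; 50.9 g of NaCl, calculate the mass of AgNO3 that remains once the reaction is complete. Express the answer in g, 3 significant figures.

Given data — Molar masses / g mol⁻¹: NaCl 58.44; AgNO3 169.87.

37.2 g

n(AgNO3) = 1.64 × 664.5/1000 = 1.090 mol
n(NaCl) = 50.90 / 58.44 = 0.8710 mol
n/ν for AgNO3 = 1.090/1 = 1.090
n/ν for NaCl = 0.8710/1 = 0.8710
Smallest n/ν is NaCl → limiting reagent.
AgNO3 consumed = (1/1) × 0.8710 = 0.8710 mol
AgNO3 remaining = 1.090 − 0.8710 = 0.2190 mol
mass = 0.2190 × 169.87 = 37.20 g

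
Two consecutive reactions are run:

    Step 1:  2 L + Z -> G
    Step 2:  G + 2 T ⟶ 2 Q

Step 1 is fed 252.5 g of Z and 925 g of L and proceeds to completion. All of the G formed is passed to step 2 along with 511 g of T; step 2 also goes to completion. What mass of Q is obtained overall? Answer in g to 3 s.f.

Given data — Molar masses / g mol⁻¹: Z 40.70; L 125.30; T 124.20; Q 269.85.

Step 1:
n(Z) = 252.5 / 40.70 = 6.204 mol
n(L) = 925.0 / 125.30 = 7.382 mol
n/ν for Z = 6.204/1 = 6.204
n/ν for L = 7.382/2 = 3.691
Smallest n/ν is L → limiting reagent.
n(G) produced = (1/2) × 7.382 = 3.691 mol
Step 2:
n(G) available = 3.691 mol
n(T) = 511.0 / 124.20 = 4.114 mol
n/ν for G = 3.691/1 = 3.691
n/ν for T = 4.114/2 = 2.057
Smallest n/ν is T → limiting reagent.
n(Q) = (2/2) × 4.114 = 4.114 mol
mass = 4.114 × 269.85 = 1110 g

1110 g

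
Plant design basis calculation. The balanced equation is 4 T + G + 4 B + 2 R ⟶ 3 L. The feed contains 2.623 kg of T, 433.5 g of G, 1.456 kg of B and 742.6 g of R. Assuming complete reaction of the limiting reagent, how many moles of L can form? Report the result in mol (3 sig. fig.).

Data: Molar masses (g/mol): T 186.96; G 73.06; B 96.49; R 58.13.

n(T) = 2.623×1000 / 186.96 = 14.03 mol
n(G) = 433.5 / 73.06 = 5.933 mol
n(B) = 1.456×1000 / 96.49 = 15.09 mol
n(R) = 742.6 / 58.13 = 12.77 mol
n/ν for T = 14.03/4 = 3.508
n/ν for G = 5.933/1 = 5.933
n/ν for B = 15.09/4 = 3.773
n/ν for R = 12.77/2 = 6.385
Smallest n/ν is T → limiting reagent.
n(L) = (3/4) × 14.03 = 10.52 mol

10.5 mol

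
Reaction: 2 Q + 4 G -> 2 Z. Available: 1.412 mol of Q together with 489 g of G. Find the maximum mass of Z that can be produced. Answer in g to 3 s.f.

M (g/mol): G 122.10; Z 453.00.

640 g

n(Q) = 1.412 mol
n(G) = 489.0 / 122.10 = 4.005 mol
n/ν for Q = 1.412/2 = 0.7060
n/ν for G = 4.005/4 = 1.001
Smallest n/ν is Q → limiting reagent.
n(Z) = (2/2) × 1.412 = 1.412 mol
mass = 1.412 × 453.00 = 639.6 g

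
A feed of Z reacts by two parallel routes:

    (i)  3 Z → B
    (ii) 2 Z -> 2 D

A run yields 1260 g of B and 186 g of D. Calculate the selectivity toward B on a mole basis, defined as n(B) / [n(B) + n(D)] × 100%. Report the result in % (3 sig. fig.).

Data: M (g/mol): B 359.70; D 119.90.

n(B) = 1260 / 359.70 = 3.503 mol
n(D) = 186 / 119.90 = 1.551 mol
selectivity = 3.503/(3.503+1.551) × 100 = 69.31 %

69.3 %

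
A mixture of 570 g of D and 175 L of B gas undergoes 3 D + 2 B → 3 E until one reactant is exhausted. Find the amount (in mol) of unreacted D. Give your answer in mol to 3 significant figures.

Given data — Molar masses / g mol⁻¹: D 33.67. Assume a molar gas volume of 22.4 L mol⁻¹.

n(D) = 570.0 / 33.67 = 16.93 mol
n(B) = 175.0 / 22.4 = 7.813 mol
n/ν for D = 16.93/3 = 5.643
n/ν for B = 7.813/2 = 3.907
Smallest n/ν is B → limiting reagent.
D consumed = (3/2) × 7.813 = 11.72 mol
D remaining = 16.93 − 11.72 = 5.210 mol

5.21 mol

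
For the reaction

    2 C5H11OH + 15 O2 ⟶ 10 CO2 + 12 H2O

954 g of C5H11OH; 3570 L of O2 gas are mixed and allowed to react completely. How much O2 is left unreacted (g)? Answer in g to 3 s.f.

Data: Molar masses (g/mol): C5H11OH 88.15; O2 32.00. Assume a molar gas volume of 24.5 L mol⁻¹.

n(C5H11OH) = 954.0 / 88.15 = 10.82 mol
n(O2) = 3570 / 24.5 = 145.7 mol
n/ν for C5H11OH = 10.82/2 = 5.410
n/ν for O2 = 145.7/15 = 9.713
Smallest n/ν is C5H11OH → limiting reagent.
O2 consumed = (15/2) × 10.82 = 81.15 mol
O2 remaining = 145.7 − 81.15 = 64.55 mol
mass = 64.55 × 32.00 = 2066 g

2070 g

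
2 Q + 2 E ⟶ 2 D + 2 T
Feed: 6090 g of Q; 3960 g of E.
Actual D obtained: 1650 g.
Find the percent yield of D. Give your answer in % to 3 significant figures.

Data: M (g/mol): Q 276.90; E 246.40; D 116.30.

n(Q) = 6090 / 276.90 = 21.99 mol
n(E) = 3960 / 246.40 = 16.07 mol
n/ν → Q: 11.00, E: 8.035; E is limiting.
theoretical n(D) = (2/2) × 16.07 = 16.07 mol → 1869 g
% yield = 1650 / 1869 × 100 = 88.28 %

88.3 %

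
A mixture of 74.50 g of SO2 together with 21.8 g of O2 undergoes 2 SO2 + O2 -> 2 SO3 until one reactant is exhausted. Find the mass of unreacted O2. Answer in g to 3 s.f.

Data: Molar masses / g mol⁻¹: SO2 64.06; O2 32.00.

n(SO2) = 74.50 / 64.06 = 1.163 mol
n(O2) = 21.80 / 32.00 = 0.6813 mol
n/ν for SO2 = 1.163/2 = 0.5815
n/ν for O2 = 0.6813/1 = 0.6813
Smallest n/ν is SO2 → limiting reagent.
O2 consumed = (1/2) × 1.163 = 0.5815 mol
O2 remaining = 0.6813 − 0.5815 = 0.09980 mol
mass = 0.09980 × 32.00 = 3.194 g

3.19 g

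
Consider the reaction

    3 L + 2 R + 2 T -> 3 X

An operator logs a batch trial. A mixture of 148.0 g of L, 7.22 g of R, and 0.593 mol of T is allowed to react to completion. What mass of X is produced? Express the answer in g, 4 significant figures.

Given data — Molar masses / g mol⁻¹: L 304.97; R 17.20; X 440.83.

n(L) = 148.0 / 304.97 = 0.4853 mol
n(R) = 7.220 / 17.20 = 0.4198 mol
n(T) = 0.5930 mol
n/ν for L = 0.4853/3 = 0.1618
n/ν for R = 0.4198/2 = 0.2099
n/ν for T = 0.5930/2 = 0.2965
Smallest n/ν is L → limiting reagent.
n(X) = (3/3) × 0.4853 = 0.4853 mol
mass = 0.4853 × 440.83 = 213.9 g

213.9 g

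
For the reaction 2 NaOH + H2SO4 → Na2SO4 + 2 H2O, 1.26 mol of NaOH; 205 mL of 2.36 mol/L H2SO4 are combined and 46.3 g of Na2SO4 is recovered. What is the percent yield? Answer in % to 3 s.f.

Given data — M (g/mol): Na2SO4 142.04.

67.4 %

n(NaOH) = 1.260 mol
n(H2SO4) = 2.36 × 205.0/1000 = 0.4838 mol
n/ν → NaOH: 0.6300, H2SO4: 0.4838; H2SO4 is limiting.
theoretical n(Na2SO4) = (1/1) × 0.4838 = 0.4838 mol → 68.72 g
% yield = 46.3 / 68.72 × 100 = 67.37 %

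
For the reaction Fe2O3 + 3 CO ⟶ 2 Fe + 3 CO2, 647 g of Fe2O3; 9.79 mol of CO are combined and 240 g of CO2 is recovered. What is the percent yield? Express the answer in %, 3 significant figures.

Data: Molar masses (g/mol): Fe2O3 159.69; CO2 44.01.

n(Fe2O3) = 647.0 / 159.69 = 4.052 mol
n(CO) = 9.790 mol
n/ν for Fe2O3 = 4.052/1 = 4.052
n/ν for CO = 9.790/3 = 3.263
Smallest n/ν is CO → limiting reagent.
theoretical n(CO2) = (3/3) × 9.790 = 9.790 mol → 430.9 g
% yield = 240 / 430.9 × 100 = 55.70 %

55.7 %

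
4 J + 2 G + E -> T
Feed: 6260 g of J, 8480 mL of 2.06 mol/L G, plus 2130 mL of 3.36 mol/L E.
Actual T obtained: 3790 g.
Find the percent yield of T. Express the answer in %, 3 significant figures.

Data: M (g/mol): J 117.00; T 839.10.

n(J) = 6260 / 117.00 = 53.50 mol
n(G) = 2.06 × 8480/1000 = 17.47 mol
n(E) = 3.36 × 2130/1000 = 7.157 mol
n/ν for J = 53.50/4 = 13.38
n/ν for G = 17.47/2 = 8.735
n/ν for E = 7.157/1 = 7.157
Smallest n/ν is E → limiting reagent.
theoretical n(T) = (1/1) × 7.157 = 7.157 mol → 6005 g
% yield = 3790 / 6005 × 100 = 63.11 %

63.1 %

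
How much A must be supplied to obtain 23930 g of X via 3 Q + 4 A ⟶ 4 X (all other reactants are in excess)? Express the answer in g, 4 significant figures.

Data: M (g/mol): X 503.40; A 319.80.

n(X) = 23930 / 503.40 = 47.54 mol
n(A) = (4/4) × 47.54 = 47.54 mol
mass = 47.54 × 319.80 = 15200 g

15200 g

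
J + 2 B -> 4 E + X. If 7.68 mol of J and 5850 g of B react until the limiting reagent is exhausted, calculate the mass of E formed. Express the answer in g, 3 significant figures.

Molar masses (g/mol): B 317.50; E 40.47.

n(J) = 7.680 mol
n(B) = 5850 / 317.50 = 18.43 mol
n/ν for J = 7.680/1 = 7.680
n/ν for B = 18.43/2 = 9.215
Smallest n/ν is J → limiting reagent.
n(E) = (4/1) × 7.680 = 30.72 mol
mass = 30.72 × 40.47 = 1243 g

1240 g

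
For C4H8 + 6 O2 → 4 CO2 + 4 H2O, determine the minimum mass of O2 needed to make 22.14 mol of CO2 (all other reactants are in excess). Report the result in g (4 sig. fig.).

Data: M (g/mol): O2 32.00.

1063 g

n(CO2) = 22.14 mol
n(O2) = (6/4) × 22.14 = 33.21 mol
mass = 33.21 × 32.00 = 1063 g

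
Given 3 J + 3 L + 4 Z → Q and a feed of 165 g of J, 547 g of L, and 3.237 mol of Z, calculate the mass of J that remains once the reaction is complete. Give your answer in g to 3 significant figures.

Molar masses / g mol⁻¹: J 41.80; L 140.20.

n(J) = 165.0 / 41.80 = 3.947 mol
n(L) = 547.0 / 140.20 = 3.902 mol
n(Z) = 3.237 mol
n/ν → J: 1.316, L: 1.301, Z: 0.8093; Z is limiting.
J consumed = (3/4) × 3.237 = 2.428 mol
J remaining = 3.947 − 2.428 = 1.519 mol
mass = 1.519 × 41.80 = 63.49 g

63.5 g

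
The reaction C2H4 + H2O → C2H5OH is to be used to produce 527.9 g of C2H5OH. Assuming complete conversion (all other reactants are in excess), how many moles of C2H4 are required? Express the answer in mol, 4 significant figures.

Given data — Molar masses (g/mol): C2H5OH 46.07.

11.46 mol

n(C2H5OH) = 527.9 / 46.07 = 11.46 mol
n(C2H4) = (1/1) × 11.46 = 11.46 mol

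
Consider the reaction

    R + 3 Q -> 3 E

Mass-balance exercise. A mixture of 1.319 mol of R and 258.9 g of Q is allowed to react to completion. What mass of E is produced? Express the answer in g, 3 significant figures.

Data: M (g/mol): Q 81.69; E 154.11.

488 g

n(R) = 1.319 mol
n(Q) = 258.9 / 81.69 = 3.169 mol
n/ν for R = 1.319/1 = 1.319
n/ν for Q = 3.169/3 = 1.056
Smallest n/ν is Q → limiting reagent.
n(E) = (3/3) × 3.169 = 3.169 mol
mass = 3.169 × 154.11 = 488.4 g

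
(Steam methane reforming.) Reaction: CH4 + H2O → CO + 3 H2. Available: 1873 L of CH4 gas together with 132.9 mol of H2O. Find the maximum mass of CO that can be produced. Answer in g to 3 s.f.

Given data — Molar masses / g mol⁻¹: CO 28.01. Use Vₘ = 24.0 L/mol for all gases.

n(CH4) = 1873 / 24.0 = 78.04 mol
n(H2O) = 132.9 mol
n/ν for CH4 = 78.04/1 = 78.04
n/ν for H2O = 132.9/1 = 132.9
Smallest n/ν is CH4 → limiting reagent.
n(CO) = (1/1) × 78.04 = 78.04 mol
mass = 78.04 × 28.01 = 2186 g

2190 g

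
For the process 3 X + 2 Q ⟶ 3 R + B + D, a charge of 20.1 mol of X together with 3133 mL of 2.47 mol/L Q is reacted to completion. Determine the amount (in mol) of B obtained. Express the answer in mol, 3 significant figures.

n(X) = 20.10 mol
n(Q) = 2.47 × 3133/1000 = 7.739 mol
n/ν → X: 6.700, Q: 3.870; Q is limiting.
n(B) = (1/2) × 7.739 = 3.870 mol

3.87 mol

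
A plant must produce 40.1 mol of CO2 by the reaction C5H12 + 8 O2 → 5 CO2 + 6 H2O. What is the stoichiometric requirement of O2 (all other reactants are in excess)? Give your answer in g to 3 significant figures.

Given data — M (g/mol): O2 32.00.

2050 g

n(CO2) = 40.10 mol
n(O2) = (8/5) × 40.10 = 64.16 mol
mass = 64.16 × 32.00 = 2053 g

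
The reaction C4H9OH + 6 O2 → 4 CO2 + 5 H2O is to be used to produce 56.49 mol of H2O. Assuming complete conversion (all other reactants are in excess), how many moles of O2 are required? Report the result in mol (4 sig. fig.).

n(H2O) = 56.49 mol
n(O2) = (6/5) × 56.49 = 67.79 mol

67.79 mol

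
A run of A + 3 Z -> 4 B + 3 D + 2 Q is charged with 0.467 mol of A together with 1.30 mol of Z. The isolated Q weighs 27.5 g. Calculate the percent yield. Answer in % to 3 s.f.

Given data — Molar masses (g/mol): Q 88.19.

36.0 %

n(A) = 0.4670 mol
n(Z) = 1.300 mol
n/ν → A: 0.4670, Z: 0.4333; Z is limiting.
theoretical n(Q) = (2/3) × 1.300 = 0.8667 mol → 76.43 g
% yield = 27.5 / 76.43 × 100 = 35.98 %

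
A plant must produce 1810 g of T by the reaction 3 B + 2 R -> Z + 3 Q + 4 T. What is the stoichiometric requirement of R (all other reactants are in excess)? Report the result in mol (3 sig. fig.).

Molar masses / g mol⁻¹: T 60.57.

14.9 mol

n(T) = 1810 / 60.57 = 29.88 mol
n(R) = (2/4) × 29.88 = 14.94 mol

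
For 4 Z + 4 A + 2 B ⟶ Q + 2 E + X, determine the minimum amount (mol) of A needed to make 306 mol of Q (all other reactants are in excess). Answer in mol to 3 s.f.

1220 mol

n(Q) = 306.0 mol
n(A) = (4/1) × 306.0 = 1224 mol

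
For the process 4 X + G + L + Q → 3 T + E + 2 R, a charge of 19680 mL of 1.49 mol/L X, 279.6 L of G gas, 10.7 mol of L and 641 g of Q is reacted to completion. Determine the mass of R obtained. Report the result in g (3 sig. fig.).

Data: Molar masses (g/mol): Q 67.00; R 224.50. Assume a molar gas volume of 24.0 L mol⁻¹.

3290 g

n(X) = 1.49 × 19680/1000 = 29.32 mol
n(G) = 279.6 / 24.0 = 11.65 mol
n(L) = 10.70 mol
n(Q) = 641.0 / 67.00 = 9.567 mol
n/ν for X = 29.32/4 = 7.330
n/ν for G = 11.65/1 = 11.65
n/ν for L = 10.70/1 = 10.70
n/ν for Q = 9.567/1 = 9.567
Smallest n/ν is X → limiting reagent.
n(R) = (2/4) × 29.32 = 14.66 mol
mass = 14.66 × 224.50 = 3291 g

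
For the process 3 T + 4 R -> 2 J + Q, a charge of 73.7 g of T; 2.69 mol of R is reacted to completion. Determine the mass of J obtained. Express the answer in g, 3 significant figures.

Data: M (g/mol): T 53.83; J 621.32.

567 g

n(T) = 73.70 / 53.83 = 1.369 mol
n(R) = 2.690 mol
n/ν → T: 0.4563, R: 0.6725; T is limiting.
n(J) = (2/3) × 1.369 = 0.9127 mol
mass = 0.9127 × 621.32 = 567.1 g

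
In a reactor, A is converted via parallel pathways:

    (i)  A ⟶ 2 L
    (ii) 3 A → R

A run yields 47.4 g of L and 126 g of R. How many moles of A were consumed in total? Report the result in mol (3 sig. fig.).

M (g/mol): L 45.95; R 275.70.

n(L) = 47.4 / 45.95 = 1.032 mol
n(R) = 126 / 275.70 = 0.4570 mol
n(A) via (i) = (1/2)×1.032 = 0.5160 mol
n(A) via (ii) = (3/1)×0.4570 = 1.371 mol
total n(A) = 0.5160 + 1.371 = 1.887 mol

1.89 mol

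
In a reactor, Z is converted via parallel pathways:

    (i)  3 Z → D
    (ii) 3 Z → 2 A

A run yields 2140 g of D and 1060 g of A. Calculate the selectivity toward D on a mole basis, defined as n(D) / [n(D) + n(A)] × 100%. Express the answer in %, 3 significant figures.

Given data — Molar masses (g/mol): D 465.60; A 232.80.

n(D) = 2140 / 465.60 = 4.596 mol
n(A) = 1060 / 232.80 = 4.553 mol
selectivity = 4.596/(4.596+4.553) × 100 = 50.23 %

50.2 %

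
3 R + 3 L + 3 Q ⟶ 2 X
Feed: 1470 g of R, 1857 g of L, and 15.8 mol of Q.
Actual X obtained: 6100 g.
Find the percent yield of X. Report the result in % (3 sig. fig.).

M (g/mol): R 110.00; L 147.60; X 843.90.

n(R) = 1470 / 110.00 = 13.36 mol
n(L) = 1857 / 147.60 = 12.58 mol
n(Q) = 15.80 mol
n/ν → R: 4.453, L: 4.193, Q: 5.267; L is limiting.
theoretical n(X) = (2/3) × 12.58 = 8.387 mol → 7078 g
% yield = 6100 / 7078 × 100 = 86.18 %

86.2 %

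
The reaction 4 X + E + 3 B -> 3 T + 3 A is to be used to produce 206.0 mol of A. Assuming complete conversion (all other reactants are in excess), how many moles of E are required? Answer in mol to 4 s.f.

68.67 mol

n(A) = 206.0 mol
n(E) = (1/3) × 206.0 = 68.67 mol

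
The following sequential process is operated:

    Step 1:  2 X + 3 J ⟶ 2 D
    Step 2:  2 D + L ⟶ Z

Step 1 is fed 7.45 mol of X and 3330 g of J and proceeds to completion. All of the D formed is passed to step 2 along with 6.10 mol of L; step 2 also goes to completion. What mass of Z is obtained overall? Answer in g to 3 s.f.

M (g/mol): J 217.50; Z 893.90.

3330 g

Step 1:
n(X) = 7.450 mol
n(J) = 3330 / 217.50 = 15.31 mol
n/ν for X = 7.450/2 = 3.725
n/ν for J = 15.31/3 = 5.103
Smallest n/ν is X → limiting reagent.
n(D) produced = (2/2) × 7.450 = 7.450 mol
Step 2:
n(D) available = 7.450 mol
n(L) = 6.100 mol
n/ν for D = 7.450/2 = 3.725
n/ν for L = 6.100/1 = 6.100
Smallest n/ν is D → limiting reagent.
n(Z) = (1/2) × 7.450 = 3.725 mol
mass = 3.725 × 893.90 = 3330 g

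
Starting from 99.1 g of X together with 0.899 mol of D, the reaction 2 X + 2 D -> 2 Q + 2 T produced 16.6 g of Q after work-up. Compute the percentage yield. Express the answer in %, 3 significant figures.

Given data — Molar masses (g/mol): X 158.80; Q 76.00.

n(X) = 99.10 / 158.80 = 0.6241 mol
n(D) = 0.8990 mol
n/ν → X: 0.3121, D: 0.4495; X is limiting.
theoretical n(Q) = (2/2) × 0.6241 = 0.6241 mol → 47.43 g
% yield = 16.6 / 47.43 × 100 = 35.00 %

35.0 %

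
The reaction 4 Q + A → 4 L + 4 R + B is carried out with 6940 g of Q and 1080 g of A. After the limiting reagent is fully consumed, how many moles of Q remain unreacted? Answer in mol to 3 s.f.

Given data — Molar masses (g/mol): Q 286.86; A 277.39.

8.62 mol

n(Q) = 6940 / 286.86 = 24.19 mol
n(A) = 1080 / 277.39 = 3.893 mol
n/ν → Q: 6.048, A: 3.893; A is limiting.
Q consumed = (4/1) × 3.893 = 15.57 mol
Q remaining = 24.19 − 15.57 = 8.620 mol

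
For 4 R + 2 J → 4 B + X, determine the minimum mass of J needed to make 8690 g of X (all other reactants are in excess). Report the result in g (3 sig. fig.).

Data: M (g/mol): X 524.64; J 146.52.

n(X) = 8690 / 524.64 = 16.56 mol
n(J) = (2/1) × 16.56 = 33.12 mol
mass = 33.12 × 146.52 = 4853 g

4850 g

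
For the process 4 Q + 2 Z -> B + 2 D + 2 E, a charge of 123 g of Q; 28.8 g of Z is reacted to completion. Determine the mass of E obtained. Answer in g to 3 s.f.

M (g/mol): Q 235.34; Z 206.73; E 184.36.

n(Q) = 123.0 / 235.34 = 0.5226 mol
n(Z) = 28.80 / 206.73 = 0.1393 mol
n/ν for Q = 0.5226/4 = 0.1307
n/ν for Z = 0.1393/2 = 0.06965
Smallest n/ν is Z → limiting reagent.
n(E) = (2/2) × 0.1393 = 0.1393 mol
mass = 0.1393 × 184.36 = 25.68 g

25.7 g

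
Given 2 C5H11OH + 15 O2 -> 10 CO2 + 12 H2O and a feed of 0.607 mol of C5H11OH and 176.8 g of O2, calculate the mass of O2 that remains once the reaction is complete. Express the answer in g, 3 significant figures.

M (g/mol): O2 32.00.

31.1 g

n(C5H11OH) = 0.6070 mol
n(O2) = 176.8 / 32.00 = 5.525 mol
n/ν → C5H11OH: 0.3035, O2: 0.3683; C5H11OH is limiting.
O2 consumed = (15/2) × 0.6070 = 4.553 mol
O2 remaining = 5.525 − 4.553 = 0.9720 mol
mass = 0.9720 × 32.00 = 31.10 g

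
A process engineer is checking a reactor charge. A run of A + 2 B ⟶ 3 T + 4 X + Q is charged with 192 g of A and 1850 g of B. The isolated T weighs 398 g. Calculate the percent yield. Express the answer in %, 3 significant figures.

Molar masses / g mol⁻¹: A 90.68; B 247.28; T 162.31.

38.6 %

n(A) = 192.0 / 90.68 = 2.117 mol
n(B) = 1850 / 247.28 = 7.481 mol
n/ν for A = 2.117/1 = 2.117
n/ν for B = 7.481/2 = 3.741
Smallest n/ν is A → limiting reagent.
theoretical n(T) = (3/1) × 2.117 = 6.351 mol → 1031 g
% yield = 398 / 1031 × 100 = 38.60 %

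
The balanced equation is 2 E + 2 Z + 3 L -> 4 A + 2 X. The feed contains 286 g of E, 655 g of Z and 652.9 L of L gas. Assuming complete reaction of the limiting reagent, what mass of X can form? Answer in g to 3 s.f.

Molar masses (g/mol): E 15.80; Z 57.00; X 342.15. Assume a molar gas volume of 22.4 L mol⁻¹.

n(E) = 286.0 / 15.80 = 18.10 mol
n(Z) = 655.0 / 57.00 = 11.49 mol
n(L) = 652.9 / 22.4 = 29.15 mol
n/ν → E: 9.050, Z: 5.745, L: 9.717; Z is limiting.
n(X) = (2/2) × 11.49 = 11.49 mol
mass = 11.49 × 342.15 = 3931 g

3930 g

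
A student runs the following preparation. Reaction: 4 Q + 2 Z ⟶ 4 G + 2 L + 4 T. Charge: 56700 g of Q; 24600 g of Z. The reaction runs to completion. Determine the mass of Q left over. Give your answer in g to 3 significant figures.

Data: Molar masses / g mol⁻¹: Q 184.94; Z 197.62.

n(Q) = 56700 / 184.94 = 306.6 mol
n(Z) = 24600 / 197.62 = 124.5 mol
n/ν → Q: 76.65, Z: 62.25; Z is limiting.
Q consumed = (4/2) × 124.5 = 249.0 mol
Q remaining = 306.6 − 249.0 = 57.60 mol
mass = 57.60 × 184.94 = 10650 g

10700 g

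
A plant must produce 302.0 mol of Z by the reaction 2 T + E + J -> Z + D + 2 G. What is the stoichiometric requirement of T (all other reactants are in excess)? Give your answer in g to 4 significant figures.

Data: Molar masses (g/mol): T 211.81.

n(Z) = 302.0 mol
n(T) = (2/1) × 302.0 = 604.0 mol
mass = 604.0 × 211.81 = 127900 g

127900 g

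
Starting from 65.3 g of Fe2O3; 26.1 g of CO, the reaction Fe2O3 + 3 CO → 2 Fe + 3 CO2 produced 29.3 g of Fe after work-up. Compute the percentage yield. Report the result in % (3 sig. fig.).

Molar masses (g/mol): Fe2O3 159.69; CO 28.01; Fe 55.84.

n(Fe2O3) = 65.30 / 159.69 = 0.4089 mol
n(CO) = 26.10 / 28.01 = 0.9318 mol
n/ν → Fe2O3: 0.4089, CO: 0.3106; CO is limiting.
theoretical n(Fe) = (2/3) × 0.9318 = 0.6212 mol → 34.69 g
% yield = 29.3 / 34.69 × 100 = 84.46 %

84.5 %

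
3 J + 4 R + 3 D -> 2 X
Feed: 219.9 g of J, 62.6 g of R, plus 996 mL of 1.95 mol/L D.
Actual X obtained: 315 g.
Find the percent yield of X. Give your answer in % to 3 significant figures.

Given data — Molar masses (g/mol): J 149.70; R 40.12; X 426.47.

n(J) = 219.9 / 149.70 = 1.469 mol
n(R) = 62.60 / 40.12 = 1.560 mol
n(D) = 1.95 × 996.0/1000 = 1.942 mol
n/ν → J: 0.4897, R: 0.3900, D: 0.6473; R is limiting.
theoretical n(X) = (2/4) × 1.560 = 0.7800 mol → 332.6 g
% yield = 315 / 332.6 × 100 = 94.71 %

94.7 %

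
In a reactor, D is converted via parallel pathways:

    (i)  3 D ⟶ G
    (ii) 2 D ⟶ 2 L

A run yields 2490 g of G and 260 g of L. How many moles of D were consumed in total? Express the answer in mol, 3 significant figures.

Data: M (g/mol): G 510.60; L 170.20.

n(G) = 2490 / 510.60 = 4.877 mol
n(L) = 260 / 170.20 = 1.528 mol
n(D) via (i) = (3/1)×4.877 = 14.63 mol
n(D) via (ii) = (2/2)×1.528 = 1.528 mol
total n(D) = 14.63 + 1.528 = 16.16 mol

16.2 mol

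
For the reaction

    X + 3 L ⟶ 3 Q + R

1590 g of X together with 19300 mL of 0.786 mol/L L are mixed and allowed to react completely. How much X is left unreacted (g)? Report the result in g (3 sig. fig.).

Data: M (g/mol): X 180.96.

n(X) = 1590 / 180.96 = 8.786 mol
n(L) = 0.786 × 19300/1000 = 15.17 mol
n/ν for X = 8.786/1 = 8.786
n/ν for L = 15.17/3 = 5.057
Smallest n/ν is L → limiting reagent.
X consumed = (1/3) × 15.17 = 5.057 mol
X remaining = 8.786 − 5.057 = 3.729 mol
mass = 3.729 × 180.96 = 674.8 g

675 g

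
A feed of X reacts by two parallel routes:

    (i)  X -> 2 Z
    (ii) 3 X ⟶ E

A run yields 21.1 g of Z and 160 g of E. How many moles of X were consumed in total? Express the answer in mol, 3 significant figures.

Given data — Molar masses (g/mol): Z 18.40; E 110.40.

n(Z) = 21.1 / 18.40 = 1.147 mol
n(E) = 160 / 110.40 = 1.449 mol
n(X) via (i) = (1/2)×1.147 = 0.5735 mol
n(X) via (ii) = (3/1)×1.449 = 4.347 mol
total n(X) = 0.5735 + 4.347 = 4.921 mol

4.92 mol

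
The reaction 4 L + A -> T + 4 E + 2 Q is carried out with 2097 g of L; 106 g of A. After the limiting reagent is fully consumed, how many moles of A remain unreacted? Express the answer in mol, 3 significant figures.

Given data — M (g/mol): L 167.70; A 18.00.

n(L) = 2097 / 167.70 = 12.50 mol
n(A) = 106.0 / 18.00 = 5.889 mol
n/ν for L = 12.50/4 = 3.125
n/ν for A = 5.889/1 = 5.889
Smallest n/ν is L → limiting reagent.
A consumed = (1/4) × 12.50 = 3.125 mol
A remaining = 5.889 − 3.125 = 2.764 mol

2.76 mol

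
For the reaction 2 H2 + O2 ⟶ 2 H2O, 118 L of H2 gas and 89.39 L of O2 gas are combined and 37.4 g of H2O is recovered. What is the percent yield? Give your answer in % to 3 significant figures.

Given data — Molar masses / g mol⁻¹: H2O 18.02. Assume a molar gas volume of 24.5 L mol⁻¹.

n(H2) = 118.0 / 24.5 = 4.816 mol
n(O2) = 89.39 / 24.5 = 3.649 mol
n/ν → H2: 2.408, O2: 3.649; H2 is limiting.
theoretical n(H2O) = (2/2) × 4.816 = 4.816 mol → 86.78 g
% yield = 37.4 / 86.78 × 100 = 43.10 %

43.1 %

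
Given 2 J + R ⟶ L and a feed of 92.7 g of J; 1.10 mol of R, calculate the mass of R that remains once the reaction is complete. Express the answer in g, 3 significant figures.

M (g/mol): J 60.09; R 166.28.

n(J) = 92.70 / 60.09 = 1.543 mol
n(R) = 1.100 mol
n/ν for J = 1.543/2 = 0.7715
n/ν for R = 1.100/1 = 1.100
Smallest n/ν is J → limiting reagent.
R consumed = (1/2) × 1.543 = 0.7715 mol
R remaining = 1.100 − 0.7715 = 0.3285 mol
mass = 0.3285 × 166.28 = 54.62 g

54.6 g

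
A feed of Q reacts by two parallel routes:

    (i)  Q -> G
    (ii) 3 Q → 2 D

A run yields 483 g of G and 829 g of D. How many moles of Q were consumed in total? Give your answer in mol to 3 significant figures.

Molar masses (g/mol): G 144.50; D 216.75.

9.08 mol

n(G) = 483 / 144.50 = 3.343 mol
n(D) = 829 / 216.75 = 3.825 mol
n(Q) via (i) = (1/1)×3.343 = 3.343 mol
n(Q) via (ii) = (3/2)×3.825 = 5.738 mol
total n(Q) = 3.343 + 5.738 = 9.081 mol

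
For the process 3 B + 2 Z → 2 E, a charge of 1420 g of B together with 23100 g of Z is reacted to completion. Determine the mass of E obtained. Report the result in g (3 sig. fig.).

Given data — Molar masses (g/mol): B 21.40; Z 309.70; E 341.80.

n(B) = 1420 / 21.40 = 66.36 mol
n(Z) = 23100 / 309.70 = 74.59 mol
n/ν → B: 22.12, Z: 37.30; B is limiting.
n(E) = (2/3) × 66.36 = 44.24 mol
mass = 44.24 × 341.80 = 15120 g

15100 g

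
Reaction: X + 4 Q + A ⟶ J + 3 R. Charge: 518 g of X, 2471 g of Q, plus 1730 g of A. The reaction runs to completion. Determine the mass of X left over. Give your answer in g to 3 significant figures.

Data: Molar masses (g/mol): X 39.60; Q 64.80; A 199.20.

174 g

n(X) = 518.0 / 39.60 = 13.08 mol
n(Q) = 2471 / 64.80 = 38.13 mol
n(A) = 1730 / 199.20 = 8.685 mol
n/ν → X: 13.08, Q: 9.533, A: 8.685; A is limiting.
X consumed = (1/1) × 8.685 = 8.685 mol
X remaining = 13.08 − 8.685 = 4.395 mol
mass = 4.395 × 39.60 = 174.0 g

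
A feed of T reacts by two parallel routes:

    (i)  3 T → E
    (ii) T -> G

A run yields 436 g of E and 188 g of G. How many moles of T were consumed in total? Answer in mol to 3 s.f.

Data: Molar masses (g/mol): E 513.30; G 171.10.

n(E) = 436 / 513.30 = 0.8494 mol
n(G) = 188 / 171.10 = 1.099 mol
n(T) via (i) = (3/1)×0.8494 = 2.548 mol
n(T) via (ii) = (1/1)×1.099 = 1.099 mol
total n(T) = 2.548 + 1.099 = 3.647 mol

3.65 mol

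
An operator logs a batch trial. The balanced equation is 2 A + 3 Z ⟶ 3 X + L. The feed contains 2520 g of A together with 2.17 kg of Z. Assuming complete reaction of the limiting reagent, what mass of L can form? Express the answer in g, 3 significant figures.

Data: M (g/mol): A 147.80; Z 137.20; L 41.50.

219 g

n(A) = 2520 / 147.80 = 17.05 mol
n(Z) = 2.170×1000 / 137.20 = 15.82 mol
n/ν for A = 17.05/2 = 8.525
n/ν for Z = 15.82/3 = 5.273
Smallest n/ν is Z → limiting reagent.
n(L) = (1/3) × 15.82 = 5.273 mol
mass = 5.273 × 41.50 = 218.8 g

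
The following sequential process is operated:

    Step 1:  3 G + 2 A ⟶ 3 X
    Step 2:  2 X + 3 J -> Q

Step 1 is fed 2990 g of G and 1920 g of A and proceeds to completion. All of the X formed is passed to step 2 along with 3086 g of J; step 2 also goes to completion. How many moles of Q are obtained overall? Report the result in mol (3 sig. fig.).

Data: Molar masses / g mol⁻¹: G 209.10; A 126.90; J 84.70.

7.15 mol

Step 1:
n(G) = 2990 / 209.10 = 14.30 mol
n(A) = 1920 / 126.90 = 15.13 mol
n/ν → G: 4.767, A: 7.565; G is limiting.
n(X) produced = (3/3) × 14.30 = 14.30 mol
Step 2:
n(X) available = 14.30 mol
n(J) = 3086 / 84.70 = 36.43 mol
n/ν → X: 7.150, J: 12.14; X is limiting.
n(Q) = (1/2) × 14.30 = 7.150 mol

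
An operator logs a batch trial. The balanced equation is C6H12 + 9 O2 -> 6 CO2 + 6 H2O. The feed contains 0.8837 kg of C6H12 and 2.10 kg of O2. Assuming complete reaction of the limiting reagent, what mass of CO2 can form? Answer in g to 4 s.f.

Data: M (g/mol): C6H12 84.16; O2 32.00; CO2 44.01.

n(C6H12) = 0.8837×1000 / 84.16 = 10.50 mol
n(O2) = 2.100×1000 / 32.00 = 65.63 mol
n/ν → C6H12: 10.50, O2: 7.292; O2 is limiting.
n(CO2) = (6/9) × 65.63 = 43.75 mol
mass = 43.75 × 44.01 = 1925 g

1925 g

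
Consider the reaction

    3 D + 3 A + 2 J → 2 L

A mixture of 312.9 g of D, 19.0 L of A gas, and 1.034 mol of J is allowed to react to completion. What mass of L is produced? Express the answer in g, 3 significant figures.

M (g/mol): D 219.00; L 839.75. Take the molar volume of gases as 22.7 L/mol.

n(D) = 312.9 / 219.00 = 1.429 mol
n(A) = 19.00 / 22.7 = 0.8370 mol
n(J) = 1.034 mol
n/ν for D = 1.429/3 = 0.4763
n/ν for A = 0.8370/3 = 0.2790
n/ν for J = 1.034/2 = 0.5170
Smallest n/ν is A → limiting reagent.
n(L) = (2/3) × 0.8370 = 0.5580 mol
mass = 0.5580 × 839.75 = 468.6 g

469 g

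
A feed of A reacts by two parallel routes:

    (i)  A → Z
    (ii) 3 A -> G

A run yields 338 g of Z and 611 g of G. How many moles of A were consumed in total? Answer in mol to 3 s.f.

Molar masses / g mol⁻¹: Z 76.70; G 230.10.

n(Z) = 338 / 76.70 = 4.407 mol
n(G) = 611 / 230.10 = 2.655 mol
n(A) via (i) = (1/1)×4.407 = 4.407 mol
n(A) via (ii) = (3/1)×2.655 = 7.965 mol
total n(A) = 4.407 + 7.965 = 12.37 mol

12.4 mol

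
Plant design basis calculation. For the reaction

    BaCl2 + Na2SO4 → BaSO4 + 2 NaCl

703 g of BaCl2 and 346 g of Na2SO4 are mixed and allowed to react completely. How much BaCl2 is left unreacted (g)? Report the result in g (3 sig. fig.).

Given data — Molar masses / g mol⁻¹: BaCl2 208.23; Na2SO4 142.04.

196 g

n(BaCl2) = 703.0 / 208.23 = 3.376 mol
n(Na2SO4) = 346.0 / 142.04 = 2.436 mol
n/ν for BaCl2 = 3.376/1 = 3.376
n/ν for Na2SO4 = 2.436/1 = 2.436
Smallest n/ν is Na2SO4 → limiting reagent.
BaCl2 consumed = (1/1) × 2.436 = 2.436 mol
BaCl2 remaining = 3.376 − 2.436 = 0.9400 mol
mass = 0.9400 × 208.23 = 195.7 g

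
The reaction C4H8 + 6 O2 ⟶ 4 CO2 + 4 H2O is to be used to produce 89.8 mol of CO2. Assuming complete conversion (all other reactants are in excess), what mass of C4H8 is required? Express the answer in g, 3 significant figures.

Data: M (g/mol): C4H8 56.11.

1260 g

n(CO2) = 89.80 mol
n(C4H8) = (1/4) × 89.80 = 22.45 mol
mass = 22.45 × 56.11 = 1260 g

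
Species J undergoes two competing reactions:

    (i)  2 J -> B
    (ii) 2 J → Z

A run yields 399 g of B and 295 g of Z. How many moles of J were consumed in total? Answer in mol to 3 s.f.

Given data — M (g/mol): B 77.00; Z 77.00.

n(B) = 399 / 77.00 = 5.182 mol
n(Z) = 295 / 77.00 = 3.831 mol
n(J) via (i) = (2/1)×5.182 = 10.36 mol
n(J) via (ii) = (2/1)×3.831 = 7.662 mol
total n(J) = 10.36 + 7.662 = 18.02 mol

18.0 mol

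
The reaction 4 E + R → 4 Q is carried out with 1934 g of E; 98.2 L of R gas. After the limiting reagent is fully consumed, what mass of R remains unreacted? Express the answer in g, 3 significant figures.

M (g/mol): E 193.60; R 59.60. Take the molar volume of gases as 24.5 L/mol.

n(E) = 1934 / 193.60 = 9.990 mol
n(R) = 98.20 / 24.5 = 4.008 mol
n/ν for E = 9.990/4 = 2.498
n/ν for R = 4.008/1 = 4.008
Smallest n/ν is E → limiting reagent.
R consumed = (1/4) × 9.990 = 2.498 mol
R remaining = 4.008 − 2.498 = 1.510 mol
mass = 1.510 × 59.60 = 90.00 g

90.0 g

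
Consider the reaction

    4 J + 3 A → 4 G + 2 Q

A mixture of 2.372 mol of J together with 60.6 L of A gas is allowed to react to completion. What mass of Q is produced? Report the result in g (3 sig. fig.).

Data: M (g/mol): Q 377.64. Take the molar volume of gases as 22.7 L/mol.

n(J) = 2.372 mol
n(A) = 60.60 / 22.7 = 2.670 mol
n/ν for J = 2.372/4 = 0.5930
n/ν for A = 2.670/3 = 0.8900
Smallest n/ν is J → limiting reagent.
n(Q) = (2/4) × 2.372 = 1.186 mol
mass = 1.186 × 377.64 = 447.9 g

448 g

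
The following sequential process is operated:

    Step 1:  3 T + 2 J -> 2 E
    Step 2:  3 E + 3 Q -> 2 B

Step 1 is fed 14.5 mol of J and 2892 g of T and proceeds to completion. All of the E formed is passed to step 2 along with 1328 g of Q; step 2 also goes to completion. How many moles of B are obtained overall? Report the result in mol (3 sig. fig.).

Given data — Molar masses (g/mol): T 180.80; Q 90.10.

7.11 mol

Step 1:
n(J) = 14.50 mol
n(T) = 2892 / 180.80 = 16.00 mol
n/ν for J = 14.50/2 = 7.250
n/ν for T = 16.00/3 = 5.333
Smallest n/ν is T → limiting reagent.
n(E) produced = (2/3) × 16.00 = 10.67 mol
Step 2:
n(E) available = 10.67 mol
n(Q) = 1328 / 90.10 = 14.74 mol
n/ν for E = 10.67/3 = 3.557
n/ν for Q = 14.74/3 = 4.913
Smallest n/ν is E → limiting reagent.
n(B) = (2/3) × 10.67 = 7.113 mol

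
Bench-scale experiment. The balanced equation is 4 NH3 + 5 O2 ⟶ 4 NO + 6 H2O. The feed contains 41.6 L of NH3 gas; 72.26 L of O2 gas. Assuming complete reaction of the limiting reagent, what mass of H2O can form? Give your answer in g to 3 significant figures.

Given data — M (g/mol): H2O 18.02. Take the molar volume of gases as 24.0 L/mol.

n(NH3) = 41.60 / 24.0 = 1.733 mol
n(O2) = 72.26 / 24.0 = 3.011 mol
n/ν for NH3 = 1.733/4 = 0.4333
n/ν for O2 = 3.011/5 = 0.6022
Smallest n/ν is NH3 → limiting reagent.
n(H2O) = (6/4) × 1.733 = 2.600 mol
mass = 2.600 × 18.02 = 46.85 g

46.9 g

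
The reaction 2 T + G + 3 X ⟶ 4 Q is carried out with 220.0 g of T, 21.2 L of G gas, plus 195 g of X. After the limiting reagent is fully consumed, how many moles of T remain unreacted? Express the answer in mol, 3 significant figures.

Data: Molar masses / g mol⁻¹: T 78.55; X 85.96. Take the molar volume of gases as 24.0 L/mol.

1.29 mol

n(T) = 220.0 / 78.55 = 2.801 mol
n(G) = 21.20 / 24.0 = 0.8833 mol
n(X) = 195.0 / 85.96 = 2.268 mol
n/ν → T: 1.401, G: 0.8833, X: 0.7560; X is limiting.
T consumed = (2/3) × 2.268 = 1.512 mol
T remaining = 2.801 − 1.512 = 1.289 mol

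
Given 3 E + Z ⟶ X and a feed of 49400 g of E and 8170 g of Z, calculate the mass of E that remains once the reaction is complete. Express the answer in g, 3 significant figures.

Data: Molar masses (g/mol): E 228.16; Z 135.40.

8100 g

n(E) = 49400 / 228.16 = 216.5 mol
n(Z) = 8170 / 135.40 = 60.34 mol
n/ν for E = 216.5/3 = 72.17
n/ν for Z = 60.34/1 = 60.34
Smallest n/ν is Z → limiting reagent.
E consumed = (3/1) × 60.34 = 181.0 mol
E remaining = 216.5 − 181.0 = 35.50 mol
mass = 35.50 × 228.16 = 8100 g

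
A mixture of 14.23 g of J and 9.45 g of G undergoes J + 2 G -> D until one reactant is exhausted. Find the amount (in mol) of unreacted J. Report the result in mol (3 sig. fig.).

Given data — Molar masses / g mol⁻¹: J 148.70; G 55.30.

n(J) = 14.23 / 148.70 = 0.09570 mol
n(G) = 9.450 / 55.30 = 0.1709 mol
n/ν → J: 0.09570, G: 0.08545; G is limiting.
J consumed = (1/2) × 0.1709 = 0.08545 mol
J remaining = 0.09570 − 0.08545 = 0.01025 mol

0.0103 mol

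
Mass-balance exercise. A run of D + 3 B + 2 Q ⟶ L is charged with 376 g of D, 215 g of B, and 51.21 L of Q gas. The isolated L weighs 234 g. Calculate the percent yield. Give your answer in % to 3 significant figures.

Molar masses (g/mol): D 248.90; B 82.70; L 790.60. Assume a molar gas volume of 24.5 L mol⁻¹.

34.2 %

n(D) = 376.0 / 248.90 = 1.511 mol
n(B) = 215.0 / 82.70 = 2.600 mol
n(Q) = 51.21 / 24.5 = 2.090 mol
n/ν for D = 1.511/1 = 1.511
n/ν for B = 2.600/3 = 0.8667
n/ν for Q = 2.090/2 = 1.045
Smallest n/ν is B → limiting reagent.
theoretical n(L) = (1/3) × 2.600 = 0.8667 mol → 685.2 g
% yield = 234 / 685.2 × 100 = 34.15 %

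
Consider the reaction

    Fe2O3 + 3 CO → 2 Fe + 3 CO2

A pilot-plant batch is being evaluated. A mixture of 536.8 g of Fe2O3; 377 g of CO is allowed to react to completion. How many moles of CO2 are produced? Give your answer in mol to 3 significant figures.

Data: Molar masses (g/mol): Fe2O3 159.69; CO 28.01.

n(Fe2O3) = 536.8 / 159.69 = 3.362 mol
n(CO) = 377.0 / 28.01 = 13.46 mol
n/ν for Fe2O3 = 3.362/1 = 3.362
n/ν for CO = 13.46/3 = 4.487
Smallest n/ν is Fe2O3 → limiting reagent.
n(CO2) = (3/1) × 3.362 = 10.09 mol

10.1 mol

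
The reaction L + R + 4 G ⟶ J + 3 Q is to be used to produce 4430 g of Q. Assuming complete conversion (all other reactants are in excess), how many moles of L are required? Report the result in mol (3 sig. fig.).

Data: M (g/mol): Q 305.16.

4.84 mol

n(Q) = 4430 / 305.16 = 14.52 mol
n(L) = (1/3) × 14.52 = 4.840 mol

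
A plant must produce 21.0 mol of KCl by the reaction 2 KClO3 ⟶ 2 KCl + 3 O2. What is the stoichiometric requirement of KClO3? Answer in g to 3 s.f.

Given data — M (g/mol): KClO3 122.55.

n(KCl) = 21.00 mol
n(KClO3) = (2/2) × 21.00 = 21.00 mol
mass = 21.00 × 122.55 = 2574 g

2570 g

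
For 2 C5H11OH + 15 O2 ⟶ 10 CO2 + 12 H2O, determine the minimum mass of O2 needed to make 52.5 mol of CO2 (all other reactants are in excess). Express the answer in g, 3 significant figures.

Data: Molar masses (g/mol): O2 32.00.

n(CO2) = 52.50 mol
n(O2) = (15/10) × 52.50 = 78.75 mol
mass = 78.75 × 32.00 = 2520 g

2520 g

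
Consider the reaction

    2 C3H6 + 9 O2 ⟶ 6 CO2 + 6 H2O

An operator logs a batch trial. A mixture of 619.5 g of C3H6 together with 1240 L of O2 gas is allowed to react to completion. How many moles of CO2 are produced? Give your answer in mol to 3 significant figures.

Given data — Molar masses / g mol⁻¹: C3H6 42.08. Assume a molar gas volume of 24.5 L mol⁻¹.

n(C3H6) = 619.5 / 42.08 = 14.72 mol
n(O2) = 1240 / 24.5 = 50.61 mol
n/ν for C3H6 = 14.72/2 = 7.360
n/ν for O2 = 50.61/9 = 5.623
Smallest n/ν is O2 → limiting reagent.
n(CO2) = (6/9) × 50.61 = 33.74 mol

33.7 mol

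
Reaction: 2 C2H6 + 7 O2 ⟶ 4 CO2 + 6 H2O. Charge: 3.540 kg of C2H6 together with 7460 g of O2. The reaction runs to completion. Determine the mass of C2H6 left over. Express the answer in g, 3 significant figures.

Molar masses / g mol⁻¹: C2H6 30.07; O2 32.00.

1540 g

n(C2H6) = 3.540×1000 / 30.07 = 117.7 mol
n(O2) = 7460 / 32.00 = 233.1 mol
n/ν for C2H6 = 117.7/2 = 58.85
n/ν for O2 = 233.1/7 = 33.30
Smallest n/ν is O2 → limiting reagent.
C2H6 consumed = (2/7) × 233.1 = 66.60 mol
C2H6 remaining = 117.7 − 66.60 = 51.10 mol
mass = 51.10 × 30.07 = 1537 g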